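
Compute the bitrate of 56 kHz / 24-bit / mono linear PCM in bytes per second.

Bit rate = 56,000 × 24 × 1 = 1,344,000 bits/s.
1,344,000 / 8 = 168,000 bytes/s.

168,000 bytes/s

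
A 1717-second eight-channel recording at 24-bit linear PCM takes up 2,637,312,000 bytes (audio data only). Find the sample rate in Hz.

64,000 Hz

Bytes = sample_rate × seconds × bytes_per_sample × channels.
sample_rate = 2,637,312,000 / (1,717 × 3 × 8) = 2,637,312,000 / 41,208 = 64,000 Hz.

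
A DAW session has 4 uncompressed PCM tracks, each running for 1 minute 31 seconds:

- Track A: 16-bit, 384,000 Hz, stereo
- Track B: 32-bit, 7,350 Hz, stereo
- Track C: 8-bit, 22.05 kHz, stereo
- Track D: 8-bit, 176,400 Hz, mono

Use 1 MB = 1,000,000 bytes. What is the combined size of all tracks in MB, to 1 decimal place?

165.2 MB

1 minute 31 seconds = 91 s.
Track A: 384,000 × 91 × 2 × 2 = 139,776,000 bytes.
Track B: 7,350 × 91 × 4 × 2 = 5,350,800 bytes.
Track C: 22,050 × 91 × 1 × 2 = 4,013,100 bytes.
Track D: 176,400 × 91 × 1 × 1 = 16,052,400 bytes.
Total = 165,192,300 bytes = 165.2 MB.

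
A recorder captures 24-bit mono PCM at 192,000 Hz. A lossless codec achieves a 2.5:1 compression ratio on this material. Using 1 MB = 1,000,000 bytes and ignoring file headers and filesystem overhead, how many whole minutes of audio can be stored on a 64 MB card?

Uncompressed byte rate = 192,000 × 3 × 1 = 576,000 bytes/s.
After 2.5:1 compression, effective rate ≈ 230400 bytes/s.
Capacity = 64 × 1,000,000 = 64,000,000 bytes.
64,000,000 / effective rate ≈ 277.78 s → 4 minutes.

4 minutes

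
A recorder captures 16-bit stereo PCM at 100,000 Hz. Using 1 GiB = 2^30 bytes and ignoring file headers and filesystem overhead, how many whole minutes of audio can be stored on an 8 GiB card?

357 minutes

Uncompressed byte rate = 100,000 × 2 × 2 = 400,000 bytes/s.
Capacity = 8 × 1,073,741,824 = 8,589,934,592 bytes.
8,589,934,592 / 400,000 ≈ 21474.84 s → 357 minutes.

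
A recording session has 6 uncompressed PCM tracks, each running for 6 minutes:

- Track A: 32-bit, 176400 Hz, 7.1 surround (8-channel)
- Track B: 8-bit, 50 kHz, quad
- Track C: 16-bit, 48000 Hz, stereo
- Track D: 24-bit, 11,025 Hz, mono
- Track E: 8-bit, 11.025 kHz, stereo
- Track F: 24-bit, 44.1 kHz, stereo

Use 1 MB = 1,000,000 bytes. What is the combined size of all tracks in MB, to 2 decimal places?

6 minutes = 360 s.
Track A: 176,400 × 360 × 4 × 8 = 2,032,128,000 bytes.
Track B: 50,000 × 360 × 1 × 4 = 72,000,000 bytes.
Track C: 48,000 × 360 × 2 × 2 = 69,120,000 bytes.
Track D: 11,025 × 360 × 3 × 1 = 11,907,000 bytes.
Track E: 11,025 × 360 × 1 × 2 = 7,938,000 bytes.
Track F: 44,100 × 360 × 3 × 2 = 95,256,000 bytes.
Total = 2,288,349,000 bytes = 2288.35 MB.

2288.35 MB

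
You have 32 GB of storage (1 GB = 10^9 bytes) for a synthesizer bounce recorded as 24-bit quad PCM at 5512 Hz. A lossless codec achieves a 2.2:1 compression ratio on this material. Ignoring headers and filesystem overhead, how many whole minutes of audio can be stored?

17,739 minutes

Uncompressed byte rate = 5,512 × 3 × 4 = 66,144 bytes/s.
After 2.2:1 compression, effective rate ≈ 30065.45 bytes/s.
Capacity = 32 × 1,000,000,000 = 32,000,000,000 bytes.
32,000,000,000 / effective rate ≈ 1064344.46 s → 17,739 minutes.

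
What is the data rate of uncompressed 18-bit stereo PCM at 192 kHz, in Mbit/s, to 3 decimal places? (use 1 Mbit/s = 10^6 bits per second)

Bit rate = 192,000 × 18 × 2 = 6,912,000 bits/s.
= 6.912 Mbit/s.

6.912 Mbit/s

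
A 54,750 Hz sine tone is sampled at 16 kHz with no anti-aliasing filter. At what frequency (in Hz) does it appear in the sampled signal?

Nyquist = 16,000/2 = 8,000 Hz; 54,750 Hz exceeds it.
Alias = |54,750 − 3×16,000| = |54,750 − 48,000| = 6,750 Hz.

6,750 Hz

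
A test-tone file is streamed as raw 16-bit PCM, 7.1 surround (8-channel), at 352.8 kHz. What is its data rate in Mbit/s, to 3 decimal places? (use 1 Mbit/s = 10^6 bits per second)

Bit rate = 352,800 × 16 × 8 = 45,158,400 bits/s.
= 45.158 Mbit/s.

45.158 Mbit/s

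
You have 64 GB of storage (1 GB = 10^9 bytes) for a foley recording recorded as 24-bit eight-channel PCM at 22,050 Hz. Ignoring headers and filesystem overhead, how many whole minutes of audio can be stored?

Uncompressed byte rate = 22,050 × 3 × 8 = 529,200 bytes/s.
Capacity = 64 × 1,000,000,000 = 64,000,000,000 bytes.
64,000,000,000 / 529,200 ≈ 120937.26 s → 2,015 minutes.

2,015 minutes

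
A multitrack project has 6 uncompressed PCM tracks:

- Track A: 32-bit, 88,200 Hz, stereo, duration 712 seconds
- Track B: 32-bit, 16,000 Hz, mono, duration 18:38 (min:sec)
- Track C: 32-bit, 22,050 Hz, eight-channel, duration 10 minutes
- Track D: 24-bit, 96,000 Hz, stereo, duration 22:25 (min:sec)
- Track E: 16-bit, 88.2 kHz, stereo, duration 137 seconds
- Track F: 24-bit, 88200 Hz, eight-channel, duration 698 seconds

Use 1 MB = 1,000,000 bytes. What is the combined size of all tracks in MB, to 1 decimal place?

Track A: 88,200 × 712 × 4 × 2 = 502,387,200 bytes.
Track B: 18:38 (min:sec) = 1,118 s; 16,000 × 1,118 × 4 × 1 = 71,552,000 bytes.
Track C: 10 minutes = 600 s; 22,050 × 600 × 4 × 8 = 423,360,000 bytes.
Track D: 22:25 (min:sec) = 1,345 s; 96,000 × 1,345 × 3 × 2 = 774,720,000 bytes.
Track E: 88,200 × 137 × 2 × 2 = 48,333,600 bytes.
Track F: 88,200 × 698 × 3 × 8 = 1,477,526,400 bytes.
Total = 3,297,879,200 bytes = 3297.9 MB.

3297.9 MB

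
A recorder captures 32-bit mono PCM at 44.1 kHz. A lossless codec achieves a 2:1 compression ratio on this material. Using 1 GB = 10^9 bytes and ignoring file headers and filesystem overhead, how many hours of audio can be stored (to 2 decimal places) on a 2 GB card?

Uncompressed byte rate = 44,100 × 4 × 1 = 176,400 bytes/s.
After 2:1 compression, effective rate ≈ 88200 bytes/s.
Capacity = 2 × 1,000,000,000 = 2,000,000,000 bytes.
2,000,000,000 / effective rate ≈ 22675.74 s → 6.30 hours.

6.30 hours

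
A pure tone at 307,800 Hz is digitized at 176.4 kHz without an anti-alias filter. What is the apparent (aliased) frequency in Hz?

Nyquist = 176,400/2 = 88,200 Hz; 307,800 Hz exceeds it.
Alias = |307,800 − 2×176,400| = |307,800 − 352,800| = 45,000 Hz.

45,000 Hz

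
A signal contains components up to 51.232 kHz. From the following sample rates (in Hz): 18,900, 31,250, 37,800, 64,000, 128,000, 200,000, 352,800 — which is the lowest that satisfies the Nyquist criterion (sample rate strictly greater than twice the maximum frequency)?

128,000 Hz

Need sample rate > 2 × 51,232 = 102,464 Hz.
Lowest listed rate above 102,464 Hz is 128,000 Hz.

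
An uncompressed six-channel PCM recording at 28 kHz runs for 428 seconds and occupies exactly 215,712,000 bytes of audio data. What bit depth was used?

24 bits

Bytes per sample = 215,712,000 / (28,000 × 428 × 6) = 215,712,000 / 71,904,000 = 3.
Bit depth = 3 × 8 = 24 bits.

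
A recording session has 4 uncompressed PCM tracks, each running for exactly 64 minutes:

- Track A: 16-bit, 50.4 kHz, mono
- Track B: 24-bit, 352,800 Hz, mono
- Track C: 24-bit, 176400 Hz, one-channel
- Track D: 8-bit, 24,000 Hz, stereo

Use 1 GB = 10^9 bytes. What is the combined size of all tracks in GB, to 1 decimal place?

6.7 GB

exactly 64 minutes = 3,840 s.
Track A: 50,400 × 3,840 × 2 × 1 = 387,072,000 bytes.
Track B: 352,800 × 3,840 × 3 × 1 = 4,064,256,000 bytes.
Track C: 176,400 × 3,840 × 3 × 1 = 2,032,128,000 bytes.
Track D: 24,000 × 3,840 × 1 × 2 = 184,320,000 bytes.
Total = 6,667,776,000 bytes = 6.7 GB.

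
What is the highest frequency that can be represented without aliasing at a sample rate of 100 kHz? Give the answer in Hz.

50,000 Hz

Nyquist frequency = sample rate / 2 = 100,000 / 2 = 50,000 Hz.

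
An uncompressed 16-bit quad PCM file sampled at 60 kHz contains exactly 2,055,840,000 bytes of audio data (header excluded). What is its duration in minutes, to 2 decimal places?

Byte rate = 60,000 × 2 × 4 = 480,000 bytes/s.
Duration = 2,055,840,000 / 480,000 = 4,283 s.
4,283 s / 60 = 71.38 minutes.

71.38 minutes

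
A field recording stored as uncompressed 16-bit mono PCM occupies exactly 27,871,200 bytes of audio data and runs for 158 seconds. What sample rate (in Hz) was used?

Bytes = sample_rate × seconds × bytes_per_sample × channels.
sample_rate = 27,871,200 / (158 × 2 × 1) = 27,871,200 / 316 = 88,200 Hz.

88,200 Hz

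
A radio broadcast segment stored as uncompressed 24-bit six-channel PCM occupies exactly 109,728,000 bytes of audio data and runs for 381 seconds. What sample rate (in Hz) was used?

Bytes = sample_rate × seconds × bytes_per_sample × channels.
sample_rate = 109,728,000 / (381 × 3 × 6) = 109,728,000 / 6,858 = 16,000 Hz.

16,000 Hz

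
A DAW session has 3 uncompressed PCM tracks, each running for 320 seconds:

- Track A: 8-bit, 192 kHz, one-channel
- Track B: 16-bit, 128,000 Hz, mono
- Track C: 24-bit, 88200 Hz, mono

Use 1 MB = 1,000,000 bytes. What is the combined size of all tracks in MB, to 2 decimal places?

Track A: 192,000 × 320 × 1 × 1 = 61,440,000 bytes.
Track B: 128,000 × 320 × 2 × 1 = 81,920,000 bytes.
Track C: 88,200 × 320 × 3 × 1 = 84,672,000 bytes.
Total = 228,032,000 bytes = 228.03 MB.

228.03 MB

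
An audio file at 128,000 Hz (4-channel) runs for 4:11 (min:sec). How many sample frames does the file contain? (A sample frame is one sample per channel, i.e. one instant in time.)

4:11 (min:sec) = 251 s.
128,000 samples/s × 251 s = 32,128,000 frames.

32,128,000 sample frames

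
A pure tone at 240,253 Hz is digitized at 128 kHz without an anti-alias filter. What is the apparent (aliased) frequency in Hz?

15,747 Hz

Nyquist = 128,000/2 = 64,000 Hz; 240,253 Hz exceeds it.
Alias = |240,253 − 2×128,000| = |240,253 − 256,000| = 15,747 Hz.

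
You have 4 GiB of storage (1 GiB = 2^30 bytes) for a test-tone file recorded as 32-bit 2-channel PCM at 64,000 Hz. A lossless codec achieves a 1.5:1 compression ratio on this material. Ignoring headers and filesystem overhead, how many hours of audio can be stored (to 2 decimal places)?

Uncompressed byte rate = 64,000 × 4 × 2 = 512,000 bytes/s.
After 1.5:1 compression, effective rate ≈ 341333.33 bytes/s.
Capacity = 4 × 1,073,741,824 = 4,294,967,296 bytes.
4,294,967,296 / effective rate ≈ 12582.91 s → 3.50 hours.

3.50 hours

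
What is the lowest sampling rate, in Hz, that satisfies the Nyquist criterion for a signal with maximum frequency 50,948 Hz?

101,896 Hz

Minimum sample rate = 2 × 50,948 Hz = 101,896 Hz.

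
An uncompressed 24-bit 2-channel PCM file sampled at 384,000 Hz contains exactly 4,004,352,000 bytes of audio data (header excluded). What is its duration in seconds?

Byte rate = 384,000 × 3 × 2 = 2,304,000 bytes/s.
Duration = 4,004,352,000 / 2,304,000 = 1,738 s.

1,738 seconds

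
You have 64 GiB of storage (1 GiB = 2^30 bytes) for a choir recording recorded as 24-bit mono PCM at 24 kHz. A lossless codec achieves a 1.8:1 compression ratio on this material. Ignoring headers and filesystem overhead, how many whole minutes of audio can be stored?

Uncompressed byte rate = 24,000 × 3 × 1 = 72,000 bytes/s.
After 1.8:1 compression, effective rate ≈ 40000 bytes/s.
Capacity = 64 × 1,073,741,824 = 68,719,476,736 bytes.
68,719,476,736 / effective rate ≈ 1717986.92 s → 28,633 minutes.

28,633 minutes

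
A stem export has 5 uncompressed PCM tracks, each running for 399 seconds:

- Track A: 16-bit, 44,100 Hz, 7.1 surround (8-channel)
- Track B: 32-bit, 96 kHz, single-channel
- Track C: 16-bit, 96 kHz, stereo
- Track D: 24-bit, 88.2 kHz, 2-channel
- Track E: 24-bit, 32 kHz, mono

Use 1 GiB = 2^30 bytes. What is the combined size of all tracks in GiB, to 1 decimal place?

Track A: 44,100 × 399 × 2 × 8 = 281,534,400 bytes.
Track B: 96,000 × 399 × 4 × 1 = 153,216,000 bytes.
Track C: 96,000 × 399 × 2 × 2 = 153,216,000 bytes.
Track D: 88,200 × 399 × 3 × 2 = 211,150,800 bytes.
Track E: 32,000 × 399 × 3 × 1 = 38,304,000 bytes.
Total = 837,421,200 bytes = 0.8 GiB.

0.8 GiB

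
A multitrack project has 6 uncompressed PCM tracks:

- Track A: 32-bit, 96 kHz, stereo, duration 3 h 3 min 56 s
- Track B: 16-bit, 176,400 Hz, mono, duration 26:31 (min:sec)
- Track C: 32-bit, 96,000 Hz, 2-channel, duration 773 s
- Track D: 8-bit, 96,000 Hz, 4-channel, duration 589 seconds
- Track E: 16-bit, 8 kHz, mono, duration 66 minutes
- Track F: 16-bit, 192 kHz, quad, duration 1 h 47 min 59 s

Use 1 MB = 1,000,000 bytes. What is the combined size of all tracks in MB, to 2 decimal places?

19871.90 MB

Track A: 3 h 3 min 56 s = 11,036 s; 96,000 × 11,036 × 4 × 2 = 8,475,648,000 bytes.
Track B: 26:31 (min:sec) = 1,591 s; 176,400 × 1,591 × 2 × 1 = 561,304,800 bytes.
Track C: 96,000 × 773 × 4 × 2 = 593,664,000 bytes.
Track D: 96,000 × 589 × 1 × 4 = 226,176,000 bytes.
Track E: 66 minutes = 3,960 s; 8,000 × 3,960 × 2 × 1 = 63,360,000 bytes.
Track F: 1 h 47 min 59 s = 6,479 s; 192,000 × 6,479 × 2 × 4 = 9,951,744,000 bytes.
Total = 19,871,896,800 bytes = 19871.90 MB.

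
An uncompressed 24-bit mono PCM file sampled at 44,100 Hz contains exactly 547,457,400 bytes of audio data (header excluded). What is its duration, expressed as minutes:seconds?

68:58

Byte rate = 44,100 × 3 × 1 = 132,300 bytes/s.
Duration = 547,457,400 / 132,300 = 4,138 s.
4,138 s = 68:58.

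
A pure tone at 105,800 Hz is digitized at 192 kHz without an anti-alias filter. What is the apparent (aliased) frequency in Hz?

86,200 Hz

Nyquist = 192,000/2 = 96,000 Hz; 105,800 Hz exceeds it.
Alias = |105,800 − 1×192,000| = |105,800 − 192,000| = 86,200 Hz.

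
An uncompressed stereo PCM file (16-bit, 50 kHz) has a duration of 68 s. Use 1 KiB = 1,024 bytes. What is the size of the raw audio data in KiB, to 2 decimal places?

13281.25 KiB

Bytes = 50,000 samples/s × 68 s × 2 bytes/sample × 2 ch = 13,600,000 bytes.
13,600,000 / 1,024 = 13281.25 KiB.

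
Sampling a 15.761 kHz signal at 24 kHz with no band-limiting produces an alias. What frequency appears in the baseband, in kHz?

Nyquist = 24,000/2 = 12,000 Hz; 15,761 Hz exceeds it.
Alias = |15,761 − 1×24,000| = |15,761 − 24,000| = 8,239 Hz = 8.239 kHz.

8.239 kHz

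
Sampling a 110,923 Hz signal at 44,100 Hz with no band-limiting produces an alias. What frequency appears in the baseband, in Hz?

Nyquist = 44,100/2 = 22,050 Hz; 110,923 Hz exceeds it.
Alias = |110,923 − 3×44,100| = |110,923 − 132,300| = 21,377 Hz.

21,377 Hz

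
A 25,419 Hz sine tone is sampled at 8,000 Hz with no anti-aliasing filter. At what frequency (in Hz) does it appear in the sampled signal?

Nyquist = 8,000/2 = 4,000 Hz; 25,419 Hz exceeds it.
Alias = |25,419 − 3×8,000| = |25,419 − 24,000| = 1,419 Hz.

1,419 Hz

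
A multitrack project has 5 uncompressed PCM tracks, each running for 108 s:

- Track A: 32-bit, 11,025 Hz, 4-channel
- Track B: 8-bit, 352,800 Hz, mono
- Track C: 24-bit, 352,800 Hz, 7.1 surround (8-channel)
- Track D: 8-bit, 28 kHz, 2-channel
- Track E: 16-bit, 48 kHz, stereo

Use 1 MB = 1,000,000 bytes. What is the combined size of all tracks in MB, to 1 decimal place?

998.4 MB

Track A: 11,025 × 108 × 4 × 4 = 19,051,200 bytes.
Track B: 352,800 × 108 × 1 × 1 = 38,102,400 bytes.
Track C: 352,800 × 108 × 3 × 8 = 914,457,600 bytes.
Track D: 28,000 × 108 × 1 × 2 = 6,048,000 bytes.
Track E: 48,000 × 108 × 2 × 2 = 20,736,000 bytes.
Total = 998,395,200 bytes = 998.4 MB.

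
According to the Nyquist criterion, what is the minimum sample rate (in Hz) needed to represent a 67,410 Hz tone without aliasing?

134,820 Hz

Minimum sample rate = 2 × 67,410 Hz = 134,820 Hz.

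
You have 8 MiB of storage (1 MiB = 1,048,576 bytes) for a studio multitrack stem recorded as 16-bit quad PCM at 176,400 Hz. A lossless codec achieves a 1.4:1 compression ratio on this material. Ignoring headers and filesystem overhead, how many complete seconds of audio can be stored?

8 seconds

Uncompressed byte rate = 176,400 × 2 × 4 = 1,411,200 bytes/s.
After 1.4:1 compression, effective rate ≈ 1008000 bytes/s.
Capacity = 8 × 1,048,576 = 8,388,608 bytes.
8,388,608 / effective rate ≈ 8.32 s → 8 seconds.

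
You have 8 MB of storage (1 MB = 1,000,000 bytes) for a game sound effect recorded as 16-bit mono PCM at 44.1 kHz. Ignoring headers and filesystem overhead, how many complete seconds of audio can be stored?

90 seconds

Uncompressed byte rate = 44,100 × 2 × 1 = 88,200 bytes/s.
Capacity = 8 × 1,000,000 = 8,000,000 bytes.
8,000,000 / 88,200 ≈ 90.7 s → 90 seconds.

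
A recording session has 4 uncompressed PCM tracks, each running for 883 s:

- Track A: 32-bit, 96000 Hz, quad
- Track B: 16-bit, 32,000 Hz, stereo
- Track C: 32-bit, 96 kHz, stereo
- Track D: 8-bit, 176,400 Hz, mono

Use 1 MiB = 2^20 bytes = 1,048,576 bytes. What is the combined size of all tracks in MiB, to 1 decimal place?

Track A: 96,000 × 883 × 4 × 4 = 1,356,288,000 bytes.
Track B: 32,000 × 883 × 2 × 2 = 113,024,000 bytes.
Track C: 96,000 × 883 × 4 × 2 = 678,144,000 bytes.
Track D: 176,400 × 883 × 1 × 1 = 155,761,200 bytes.
Total = 2,303,217,200 bytes = 2196.5 MiB.

2196.5 MiB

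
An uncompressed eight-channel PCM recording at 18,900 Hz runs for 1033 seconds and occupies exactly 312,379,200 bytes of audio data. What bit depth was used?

Bytes per sample = 312,379,200 / (18,900 × 1,033 × 8) = 312,379,200 / 156,189,600 = 2.
Bit depth = 2 × 8 = 16 bits.

16 bits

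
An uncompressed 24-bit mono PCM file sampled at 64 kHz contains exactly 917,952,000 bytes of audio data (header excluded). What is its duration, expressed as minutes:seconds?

Byte rate = 64,000 × 3 × 1 = 192,000 bytes/s.
Duration = 917,952,000 / 192,000 = 4,781 s.
4,781 s = 79:41.

79:41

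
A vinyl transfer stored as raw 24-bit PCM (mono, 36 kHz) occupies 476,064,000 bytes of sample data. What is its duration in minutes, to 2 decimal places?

Byte rate = 36,000 × 3 × 1 = 108,000 bytes/s.
Duration = 476,064,000 / 108,000 = 4,408 s.
4,408 s / 60 = 73.47 minutes.

73.47 minutes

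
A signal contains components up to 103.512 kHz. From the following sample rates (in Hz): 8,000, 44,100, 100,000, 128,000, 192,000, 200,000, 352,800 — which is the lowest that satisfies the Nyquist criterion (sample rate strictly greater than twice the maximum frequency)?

Need sample rate > 2 × 103,512 = 207,024 Hz.
Lowest listed rate above 207,024 Hz is 352,800 Hz.

352,800 Hz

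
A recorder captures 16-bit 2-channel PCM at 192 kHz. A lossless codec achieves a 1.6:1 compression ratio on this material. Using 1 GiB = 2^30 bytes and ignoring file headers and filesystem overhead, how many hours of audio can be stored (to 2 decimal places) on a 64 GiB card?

39.77 hours

Uncompressed byte rate = 192,000 × 2 × 2 = 768,000 bytes/s.
After 1.6:1 compression, effective rate ≈ 480000 bytes/s.
Capacity = 64 × 1,073,741,824 = 68,719,476,736 bytes.
68,719,476,736 / effective rate ≈ 143165.58 s → 39.77 hours.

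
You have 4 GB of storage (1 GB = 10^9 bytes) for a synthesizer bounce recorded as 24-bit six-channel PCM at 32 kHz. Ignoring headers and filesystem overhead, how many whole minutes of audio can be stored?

Uncompressed byte rate = 32,000 × 3 × 6 = 576,000 bytes/s.
Capacity = 4 × 1,000,000,000 = 4,000,000,000 bytes.
4,000,000,000 / 576,000 ≈ 6944.44 s → 115 minutes.

115 minutes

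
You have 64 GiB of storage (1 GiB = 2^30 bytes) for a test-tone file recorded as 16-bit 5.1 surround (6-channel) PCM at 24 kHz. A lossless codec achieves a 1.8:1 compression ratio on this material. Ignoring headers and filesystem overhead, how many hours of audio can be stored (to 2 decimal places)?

Uncompressed byte rate = 24,000 × 2 × 6 = 288,000 bytes/s.
After 1.8:1 compression, effective rate ≈ 160000 bytes/s.
Capacity = 64 × 1,073,741,824 = 68,719,476,736 bytes.
68,719,476,736 / effective rate ≈ 429496.73 s → 119.30 hours.

119.30 hours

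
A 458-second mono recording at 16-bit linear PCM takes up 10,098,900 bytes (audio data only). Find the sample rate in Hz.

11,025 Hz

Bytes = sample_rate × seconds × bytes_per_sample × channels.
sample_rate = 10,098,900 / (458 × 2 × 1) = 10,098,900 / 916 = 11,025 Hz.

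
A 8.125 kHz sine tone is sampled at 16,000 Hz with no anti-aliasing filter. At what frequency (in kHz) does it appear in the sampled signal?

7.875 kHz

Nyquist = 16,000/2 = 8,000 Hz; 8,125 Hz exceeds it.
Alias = |8,125 − 1×16,000| = |8,125 − 16,000| = 7,875 Hz = 7.875 kHz.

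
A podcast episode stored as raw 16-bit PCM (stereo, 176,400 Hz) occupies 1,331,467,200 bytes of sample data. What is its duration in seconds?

Byte rate = 176,400 × 2 × 2 = 705,600 bytes/s.
Duration = 1,331,467,200 / 705,600 = 1,887 s.

1,887 seconds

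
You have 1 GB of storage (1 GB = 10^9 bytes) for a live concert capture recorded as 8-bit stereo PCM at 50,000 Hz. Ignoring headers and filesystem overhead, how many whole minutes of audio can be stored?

166 minutes

Uncompressed byte rate = 50,000 × 1 × 2 = 100,000 bytes/s.
Capacity = 1 × 1,000,000,000 = 1,000,000,000 bytes.
1,000,000,000 / 100,000 ≈ 10000 s → 166 minutes.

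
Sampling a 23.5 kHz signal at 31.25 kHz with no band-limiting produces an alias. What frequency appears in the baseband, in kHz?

7.75 kHz

Nyquist = 31,250/2 = 15,625 Hz; 23,500 Hz exceeds it.
Alias = |23,500 − 1×31,250| = |23,500 − 31,250| = 7,750 Hz = 7.75 kHz.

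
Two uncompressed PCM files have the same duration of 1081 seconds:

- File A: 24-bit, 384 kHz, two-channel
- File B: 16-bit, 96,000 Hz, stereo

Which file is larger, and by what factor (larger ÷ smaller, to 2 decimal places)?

File A, by a factor of 6.00

File A: 384,000 × 3 × 2 = 2,304,000 bytes/s.
File B: 96,000 × 2 × 2 = 384,000 bytes/s.
File A is larger; ratio = 2,490,624,000 / 415,104,000 = 6.00.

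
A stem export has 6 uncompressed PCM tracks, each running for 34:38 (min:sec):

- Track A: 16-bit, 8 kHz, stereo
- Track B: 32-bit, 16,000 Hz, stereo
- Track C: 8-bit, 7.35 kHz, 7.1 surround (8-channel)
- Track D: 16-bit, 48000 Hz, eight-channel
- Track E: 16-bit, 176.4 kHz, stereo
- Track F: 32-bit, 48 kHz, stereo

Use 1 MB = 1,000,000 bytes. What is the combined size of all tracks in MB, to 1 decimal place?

34:38 (min:sec) = 2,078 s.
Track A: 8,000 × 2,078 × 2 × 2 = 66,496,000 bytes.
Track B: 16,000 × 2,078 × 4 × 2 = 265,984,000 bytes.
Track C: 7,350 × 2,078 × 1 × 8 = 122,186,400 bytes.
Track D: 48,000 × 2,078 × 2 × 8 = 1,595,904,000 bytes.
Track E: 176,400 × 2,078 × 2 × 2 = 1,466,236,800 bytes.
Track F: 48,000 × 2,078 × 4 × 2 = 797,952,000 bytes.
Total = 4,314,759,200 bytes = 4314.8 MB.

4314.8 MB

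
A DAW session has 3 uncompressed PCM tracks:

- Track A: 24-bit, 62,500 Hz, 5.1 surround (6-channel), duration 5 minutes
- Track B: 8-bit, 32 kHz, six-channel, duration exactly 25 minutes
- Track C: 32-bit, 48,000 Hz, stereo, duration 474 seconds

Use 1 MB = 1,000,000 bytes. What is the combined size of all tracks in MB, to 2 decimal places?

Track A: 5 minutes = 300 s; 62,500 × 300 × 3 × 6 = 337,500,000 bytes.
Track B: exactly 25 minutes = 1,500 s; 32,000 × 1,500 × 1 × 6 = 288,000,000 bytes.
Track C: 48,000 × 474 × 4 × 2 = 182,016,000 bytes.
Total = 807,516,000 bytes = 807.52 MB.

807.52 MB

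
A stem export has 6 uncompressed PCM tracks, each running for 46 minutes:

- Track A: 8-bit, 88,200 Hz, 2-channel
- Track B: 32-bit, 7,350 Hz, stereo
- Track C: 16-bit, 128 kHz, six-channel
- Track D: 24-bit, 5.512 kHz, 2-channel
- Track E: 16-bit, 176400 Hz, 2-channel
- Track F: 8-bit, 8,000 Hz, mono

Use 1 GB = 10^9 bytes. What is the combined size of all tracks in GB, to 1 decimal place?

6.9 GB

46 minutes = 2,760 s.
Track A: 88,200 × 2,760 × 1 × 2 = 486,864,000 bytes.
Track B: 7,350 × 2,760 × 4 × 2 = 162,288,000 bytes.
Track C: 128,000 × 2,760 × 2 × 6 = 4,239,360,000 bytes.
Track D: 5,512 × 2,760 × 3 × 2 = 91,278,720 bytes.
Track E: 176,400 × 2,760 × 2 × 2 = 1,947,456,000 bytes.
Track F: 8,000 × 2,760 × 1 × 1 = 22,080,000 bytes.
Total = 6,949,326,720 bytes = 6.9 GB.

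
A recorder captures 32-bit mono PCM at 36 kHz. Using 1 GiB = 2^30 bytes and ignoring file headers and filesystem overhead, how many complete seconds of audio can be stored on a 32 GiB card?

Uncompressed byte rate = 36,000 × 4 × 1 = 144,000 bytes/s.
Capacity = 32 × 1,073,741,824 = 34,359,738,368 bytes.
34,359,738,368 / 144,000 ≈ 238609.29 s → 238,609 seconds.

238,609 seconds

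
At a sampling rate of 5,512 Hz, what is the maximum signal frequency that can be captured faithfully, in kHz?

2.756 kHz

Nyquist frequency = sample rate / 2 = 5,512 / 2 = 2.756 kHz.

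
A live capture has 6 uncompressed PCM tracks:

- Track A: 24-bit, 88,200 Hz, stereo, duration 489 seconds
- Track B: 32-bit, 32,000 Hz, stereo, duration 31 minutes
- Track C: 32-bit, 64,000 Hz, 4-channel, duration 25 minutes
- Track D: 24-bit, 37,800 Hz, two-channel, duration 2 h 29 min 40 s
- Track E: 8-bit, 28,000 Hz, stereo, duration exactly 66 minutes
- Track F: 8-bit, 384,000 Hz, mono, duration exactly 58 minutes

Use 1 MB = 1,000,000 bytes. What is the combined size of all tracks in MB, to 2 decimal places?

Track A: 88,200 × 489 × 3 × 2 = 258,778,800 bytes.
Track B: 31 minutes = 1,860 s; 32,000 × 1,860 × 4 × 2 = 476,160,000 bytes.
Track C: 25 minutes = 1,500 s; 64,000 × 1,500 × 4 × 4 = 1,536,000,000 bytes.
Track D: 2 h 29 min 40 s = 8,980 s; 37,800 × 8,980 × 3 × 2 = 2,036,664,000 bytes.
Track E: exactly 66 minutes = 3,960 s; 28,000 × 3,960 × 1 × 2 = 221,760,000 bytes.
Track F: exactly 58 minutes = 3,480 s; 384,000 × 3,480 × 1 × 1 = 1,336,320,000 bytes.
Total = 5,865,682,800 bytes = 5865.68 MB.

5865.68 MB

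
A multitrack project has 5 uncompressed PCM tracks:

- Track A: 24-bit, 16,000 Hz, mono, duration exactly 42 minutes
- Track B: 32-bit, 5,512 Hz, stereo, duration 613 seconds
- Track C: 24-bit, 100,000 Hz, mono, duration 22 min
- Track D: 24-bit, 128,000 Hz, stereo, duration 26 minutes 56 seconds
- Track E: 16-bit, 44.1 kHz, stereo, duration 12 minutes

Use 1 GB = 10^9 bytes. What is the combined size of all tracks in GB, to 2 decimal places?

Track A: exactly 42 minutes = 2,520 s; 16,000 × 2,520 × 3 × 1 = 120,960,000 bytes.
Track B: 5,512 × 613 × 4 × 2 = 27,030,848 bytes.
Track C: 22 min = 1,320 s; 100,000 × 1,320 × 3 × 1 = 396,000,000 bytes.
Track D: 26 minutes 56 seconds = 1,616 s; 128,000 × 1,616 × 3 × 2 = 1,241,088,000 bytes.
Track E: 12 minutes = 720 s; 44,100 × 720 × 2 × 2 = 127,008,000 bytes.
Total = 1,912,086,848 bytes = 1.91 GB.

1.91 GB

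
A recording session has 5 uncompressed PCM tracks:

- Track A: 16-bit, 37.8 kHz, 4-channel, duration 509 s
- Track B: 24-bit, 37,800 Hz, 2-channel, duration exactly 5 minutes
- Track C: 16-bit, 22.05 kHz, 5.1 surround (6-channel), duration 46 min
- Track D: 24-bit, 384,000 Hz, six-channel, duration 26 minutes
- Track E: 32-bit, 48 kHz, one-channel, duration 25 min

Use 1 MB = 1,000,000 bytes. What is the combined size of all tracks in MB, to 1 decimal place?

Track A: 37,800 × 509 × 2 × 4 = 153,921,600 bytes.
Track B: exactly 5 minutes = 300 s; 37,800 × 300 × 3 × 2 = 68,040,000 bytes.
Track C: 46 min = 2,760 s; 22,050 × 2,760 × 2 × 6 = 730,296,000 bytes.
Track D: 26 minutes = 1,560 s; 384,000 × 1,560 × 3 × 6 = 10,782,720,000 bytes.
Track E: 25 min = 1,500 s; 48,000 × 1,500 × 4 × 1 = 288,000,000 bytes.
Total = 12,022,977,600 bytes = 12023.0 MB.

12023.0 MB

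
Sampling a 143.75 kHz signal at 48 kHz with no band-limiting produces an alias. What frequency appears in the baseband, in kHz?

0.25 kHz

Nyquist = 48,000/2 = 24,000 Hz; 143,750 Hz exceeds it.
Alias = |143,750 − 3×48,000| = |143,750 − 144,000| = 250 Hz = 0.25 kHz.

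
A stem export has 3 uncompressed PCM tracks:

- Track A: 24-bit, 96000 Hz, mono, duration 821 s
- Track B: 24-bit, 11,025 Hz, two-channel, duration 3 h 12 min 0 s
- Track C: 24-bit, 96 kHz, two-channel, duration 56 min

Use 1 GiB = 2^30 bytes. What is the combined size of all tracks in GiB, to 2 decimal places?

Track A: 96,000 × 821 × 3 × 1 = 236,448,000 bytes.
Track B: 3 h 12 min 0 s = 11,520 s; 11,025 × 11,520 × 3 × 2 = 762,048,000 bytes.
Track C: 56 min = 3,360 s; 96,000 × 3,360 × 3 × 2 = 1,935,360,000 bytes.
Total = 2,933,856,000 bytes = 2.73 GiB.

2.73 GiB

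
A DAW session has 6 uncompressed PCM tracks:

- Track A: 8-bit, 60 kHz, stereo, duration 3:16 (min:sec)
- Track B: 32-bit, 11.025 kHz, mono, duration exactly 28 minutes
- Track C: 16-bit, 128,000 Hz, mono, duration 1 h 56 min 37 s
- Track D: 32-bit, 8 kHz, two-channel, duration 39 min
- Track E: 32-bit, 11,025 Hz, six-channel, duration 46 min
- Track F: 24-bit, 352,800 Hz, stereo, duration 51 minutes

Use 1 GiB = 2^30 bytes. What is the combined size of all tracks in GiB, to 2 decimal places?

8.61 GiB

Track A: 3:16 (min:sec) = 196 s; 60,000 × 196 × 1 × 2 = 23,520,000 bytes.
Track B: exactly 28 minutes = 1,680 s; 11,025 × 1,680 × 4 × 1 = 74,088,000 bytes.
Track C: 1 h 56 min 37 s = 6,997 s; 128,000 × 6,997 × 2 × 1 = 1,791,232,000 bytes.
Track D: 39 min = 2,340 s; 8,000 × 2,340 × 4 × 2 = 149,760,000 bytes.
Track E: 46 min = 2,760 s; 11,025 × 2,760 × 4 × 6 = 730,296,000 bytes.
Track F: 51 minutes = 3,060 s; 352,800 × 3,060 × 3 × 2 = 6,477,408,000 bytes.
Total = 9,246,304,000 bytes = 8.61 GiB.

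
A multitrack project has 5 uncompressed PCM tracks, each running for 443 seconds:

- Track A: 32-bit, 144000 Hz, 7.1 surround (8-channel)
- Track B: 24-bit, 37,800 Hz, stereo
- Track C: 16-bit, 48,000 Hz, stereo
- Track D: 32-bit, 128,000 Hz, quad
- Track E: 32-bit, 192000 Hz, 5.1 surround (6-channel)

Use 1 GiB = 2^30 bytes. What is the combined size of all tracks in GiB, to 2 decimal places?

4.82 GiB

Track A: 144,000 × 443 × 4 × 8 = 2,041,344,000 bytes.
Track B: 37,800 × 443 × 3 × 2 = 100,472,400 bytes.
Track C: 48,000 × 443 × 2 × 2 = 85,056,000 bytes.
Track D: 128,000 × 443 × 4 × 4 = 907,264,000 bytes.
Track E: 192,000 × 443 × 4 × 6 = 2,041,344,000 bytes.
Total = 5,175,480,400 bytes = 4.82 GiB.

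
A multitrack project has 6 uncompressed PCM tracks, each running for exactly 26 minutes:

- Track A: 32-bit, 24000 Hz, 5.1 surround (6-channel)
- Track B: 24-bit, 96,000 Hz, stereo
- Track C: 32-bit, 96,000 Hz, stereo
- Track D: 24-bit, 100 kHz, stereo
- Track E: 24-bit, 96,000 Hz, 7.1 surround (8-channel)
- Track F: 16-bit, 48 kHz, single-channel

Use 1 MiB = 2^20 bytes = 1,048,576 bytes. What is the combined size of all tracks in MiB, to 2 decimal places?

exactly 26 minutes = 1,560 s.
Track A: 24,000 × 1,560 × 4 × 6 = 898,560,000 bytes.
Track B: 96,000 × 1,560 × 3 × 2 = 898,560,000 bytes.
Track C: 96,000 × 1,560 × 4 × 2 = 1,198,080,000 bytes.
Track D: 100,000 × 1,560 × 3 × 2 = 936,000,000 bytes.
Track E: 96,000 × 1,560 × 3 × 8 = 3,594,240,000 bytes.
Track F: 48,000 × 1,560 × 2 × 1 = 149,760,000 bytes.
Total = 7,675,200,000 bytes = 7319.64 MiB.

7319.64 MiB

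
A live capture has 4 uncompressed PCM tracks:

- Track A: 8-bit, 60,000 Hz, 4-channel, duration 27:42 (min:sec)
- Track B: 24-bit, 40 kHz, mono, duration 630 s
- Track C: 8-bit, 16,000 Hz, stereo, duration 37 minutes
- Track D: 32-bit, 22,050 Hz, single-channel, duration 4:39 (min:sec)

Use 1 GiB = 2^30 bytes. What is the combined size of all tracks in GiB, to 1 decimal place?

0.5 GiB

Track A: 27:42 (min:sec) = 1,662 s; 60,000 × 1,662 × 1 × 4 = 398,880,000 bytes.
Track B: 40,000 × 630 × 3 × 1 = 75,600,000 bytes.
Track C: 37 minutes = 2,220 s; 16,000 × 2,220 × 1 × 2 = 71,040,000 bytes.
Track D: 4:39 (min:sec) = 279 s; 22,050 × 279 × 4 × 1 = 24,607,800 bytes.
Total = 570,127,800 bytes = 0.5 GiB.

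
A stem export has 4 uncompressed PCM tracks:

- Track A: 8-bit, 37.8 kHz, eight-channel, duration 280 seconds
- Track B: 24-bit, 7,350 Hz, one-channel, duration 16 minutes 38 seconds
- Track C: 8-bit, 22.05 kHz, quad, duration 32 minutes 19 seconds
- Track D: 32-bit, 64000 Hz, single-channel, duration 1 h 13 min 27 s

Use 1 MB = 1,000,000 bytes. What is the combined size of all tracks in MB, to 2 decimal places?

1405.89 MB

Track A: 37,800 × 280 × 1 × 8 = 84,672,000 bytes.
Track B: 16 minutes 38 seconds = 998 s; 7,350 × 998 × 3 × 1 = 22,005,900 bytes.
Track C: 32 minutes 19 seconds = 1,939 s; 22,050 × 1,939 × 1 × 4 = 171,019,800 bytes.
Track D: 1 h 13 min 27 s = 4,407 s; 64,000 × 4,407 × 4 × 1 = 1,128,192,000 bytes.
Total = 1,405,889,700 bytes = 1405.89 MB.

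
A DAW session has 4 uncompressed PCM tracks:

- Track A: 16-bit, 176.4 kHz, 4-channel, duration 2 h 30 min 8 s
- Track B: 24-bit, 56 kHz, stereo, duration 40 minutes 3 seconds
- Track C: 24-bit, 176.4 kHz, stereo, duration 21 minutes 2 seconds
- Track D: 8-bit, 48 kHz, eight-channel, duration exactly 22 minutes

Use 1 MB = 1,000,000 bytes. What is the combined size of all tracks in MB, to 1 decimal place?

15362.1 MB

Track A: 2 h 30 min 8 s = 9,008 s; 176,400 × 9,008 × 2 × 4 = 12,712,089,600 bytes.
Track B: 40 minutes 3 seconds = 2,403 s; 56,000 × 2,403 × 3 × 2 = 807,408,000 bytes.
Track C: 21 minutes 2 seconds = 1,262 s; 176,400 × 1,262 × 3 × 2 = 1,335,700,800 bytes.
Track D: exactly 22 minutes = 1,320 s; 48,000 × 1,320 × 1 × 8 = 506,880,000 bytes.
Total = 15,362,078,400 bytes = 15362.1 MB.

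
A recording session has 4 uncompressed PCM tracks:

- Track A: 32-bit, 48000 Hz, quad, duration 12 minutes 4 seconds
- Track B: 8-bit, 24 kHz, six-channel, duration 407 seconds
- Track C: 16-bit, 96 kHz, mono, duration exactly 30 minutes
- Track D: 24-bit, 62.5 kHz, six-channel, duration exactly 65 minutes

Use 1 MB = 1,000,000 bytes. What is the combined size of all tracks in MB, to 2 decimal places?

5347.74 MB

Track A: 12 minutes 4 seconds = 724 s; 48,000 × 724 × 4 × 4 = 556,032,000 bytes.
Track B: 24,000 × 407 × 1 × 6 = 58,608,000 bytes.
Track C: exactly 30 minutes = 1,800 s; 96,000 × 1,800 × 2 × 1 = 345,600,000 bytes.
Track D: exactly 65 minutes = 3,900 s; 62,500 × 3,900 × 3 × 6 = 4,387,500,000 bytes.
Total = 5,347,740,000 bytes = 5347.74 MB.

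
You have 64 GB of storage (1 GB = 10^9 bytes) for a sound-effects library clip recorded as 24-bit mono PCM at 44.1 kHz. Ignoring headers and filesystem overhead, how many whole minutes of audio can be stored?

Uncompressed byte rate = 44,100 × 3 × 1 = 132,300 bytes/s.
Capacity = 64 × 1,000,000,000 = 64,000,000,000 bytes.
64,000,000,000 / 132,300 ≈ 483749.06 s → 8,062 minutes.

8,062 minutes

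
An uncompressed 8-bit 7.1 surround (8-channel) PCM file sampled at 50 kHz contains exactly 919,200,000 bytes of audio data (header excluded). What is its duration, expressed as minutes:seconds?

38:18

Byte rate = 50,000 × 1 × 8 = 400,000 bytes/s.
Duration = 919,200,000 / 400,000 = 2,298 s.
2,298 s = 38:18.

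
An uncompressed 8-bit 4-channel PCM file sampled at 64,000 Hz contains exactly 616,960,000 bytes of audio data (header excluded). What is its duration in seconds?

2,410 seconds

Byte rate = 64,000 × 1 × 4 = 256,000 bytes/s.
Duration = 616,960,000 / 256,000 = 2,410 s.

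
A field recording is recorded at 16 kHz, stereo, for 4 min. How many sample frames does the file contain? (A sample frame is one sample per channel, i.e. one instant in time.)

4 min = 240 s.
16,000 samples/s × 240 s = 3,840,000 frames.

3,840,000 sample frames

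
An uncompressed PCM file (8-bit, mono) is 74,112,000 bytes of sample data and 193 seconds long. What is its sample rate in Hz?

Bytes = sample_rate × seconds × bytes_per_sample × channels.
sample_rate = 74,112,000 / (193 × 1 × 1) = 74,112,000 / 193 = 384,000 Hz.

384,000 Hz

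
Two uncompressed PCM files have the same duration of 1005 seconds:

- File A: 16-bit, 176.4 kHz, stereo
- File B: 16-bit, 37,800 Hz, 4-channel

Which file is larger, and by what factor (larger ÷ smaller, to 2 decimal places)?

File A, by a factor of 2.33

File A: 176,400 × 2 × 2 = 705,600 bytes/s.
File B: 37,800 × 2 × 4 = 302,400 bytes/s.
File A is larger; ratio = 709,128,000 / 303,912,000 = 2.33.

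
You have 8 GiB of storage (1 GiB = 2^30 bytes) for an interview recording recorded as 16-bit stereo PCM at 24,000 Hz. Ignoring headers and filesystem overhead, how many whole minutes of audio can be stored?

Uncompressed byte rate = 24,000 × 2 × 2 = 96,000 bytes/s.
Capacity = 8 × 1,073,741,824 = 8,589,934,592 bytes.
8,589,934,592 / 96,000 ≈ 89478.49 s → 1,491 minutes.

1,491 minutes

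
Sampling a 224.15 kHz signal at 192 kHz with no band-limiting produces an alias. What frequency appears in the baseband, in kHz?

32.15 kHz

Nyquist = 192,000/2 = 96,000 Hz; 224,150 Hz exceeds it.
Alias = |224,150 − 1×192,000| = |224,150 − 192,000| = 32,150 Hz = 32.15 kHz.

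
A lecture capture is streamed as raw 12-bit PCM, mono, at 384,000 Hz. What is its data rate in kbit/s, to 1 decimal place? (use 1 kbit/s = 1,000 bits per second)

Bit rate = 384,000 × 12 × 1 = 4,608,000 bits/s.
= 4608.0 kbit/s.

4608.0 kbit/s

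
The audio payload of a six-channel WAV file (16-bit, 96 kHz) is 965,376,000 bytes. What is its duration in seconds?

Byte rate = 96,000 × 2 × 6 = 1,152,000 bytes/s.
Duration = 965,376,000 / 1,152,000 = 838 s.

838 seconds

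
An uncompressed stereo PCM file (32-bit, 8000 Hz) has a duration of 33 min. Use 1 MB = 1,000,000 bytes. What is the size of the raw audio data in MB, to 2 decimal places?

126.72 MB

Duration = 33 min = 1,980 s.
Bytes = 8,000 samples/s × 1,980 s × 4 bytes/sample × 2 ch = 126,720,000 bytes.
126,720,000 / 1,000,000 = 126.72 MB.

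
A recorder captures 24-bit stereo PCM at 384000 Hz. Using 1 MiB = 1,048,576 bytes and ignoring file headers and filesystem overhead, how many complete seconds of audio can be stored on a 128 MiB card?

Uncompressed byte rate = 384,000 × 3 × 2 = 2,304,000 bytes/s.
Capacity = 128 × 1,048,576 = 134,217,728 bytes.
134,217,728 / 2,304,000 ≈ 58.25 s → 58 seconds.

58 seconds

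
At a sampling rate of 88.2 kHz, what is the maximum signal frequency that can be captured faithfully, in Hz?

44,100 Hz

Nyquist frequency = sample rate / 2 = 88,200 / 2 = 44,100 Hz.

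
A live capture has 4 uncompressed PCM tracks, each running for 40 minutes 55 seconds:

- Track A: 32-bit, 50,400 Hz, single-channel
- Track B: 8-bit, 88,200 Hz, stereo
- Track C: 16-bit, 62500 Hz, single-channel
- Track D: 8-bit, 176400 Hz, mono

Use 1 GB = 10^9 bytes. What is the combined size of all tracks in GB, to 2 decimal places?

1.67 GB

40 minutes 55 seconds = 2,455 s.
Track A: 50,400 × 2,455 × 4 × 1 = 494,928,000 bytes.
Track B: 88,200 × 2,455 × 1 × 2 = 433,062,000 bytes.
Track C: 62,500 × 2,455 × 2 × 1 = 306,875,000 bytes.
Track D: 176,400 × 2,455 × 1 × 1 = 433,062,000 bytes.
Total = 1,667,927,000 bytes = 1.67 GB.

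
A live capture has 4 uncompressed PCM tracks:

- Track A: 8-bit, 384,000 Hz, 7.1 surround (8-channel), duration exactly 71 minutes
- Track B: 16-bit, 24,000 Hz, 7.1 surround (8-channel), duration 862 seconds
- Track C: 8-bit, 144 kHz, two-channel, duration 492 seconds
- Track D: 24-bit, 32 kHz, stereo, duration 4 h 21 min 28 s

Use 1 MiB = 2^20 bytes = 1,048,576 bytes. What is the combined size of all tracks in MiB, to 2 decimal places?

Track A: exactly 71 minutes = 4,260 s; 384,000 × 4,260 × 1 × 8 = 13,086,720,000 bytes.
Track B: 24,000 × 862 × 2 × 8 = 331,008,000 bytes.
Track C: 144,000 × 492 × 1 × 2 = 141,696,000 bytes.
Track D: 4 h 21 min 28 s = 15,688 s; 32,000 × 15,688 × 3 × 2 = 3,012,096,000 bytes.
Total = 16,571,520,000 bytes = 15803.83 MiB.

15803.83 MiB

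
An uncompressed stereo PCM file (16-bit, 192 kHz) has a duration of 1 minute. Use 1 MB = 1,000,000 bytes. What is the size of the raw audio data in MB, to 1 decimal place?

Duration = 1 minute = 60 s.
Bytes = 192,000 samples/s × 60 s × 2 bytes/sample × 2 ch = 46,080,000 bytes.
46,080,000 / 1,000,000 = 46.1 MB.

46.1 MB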